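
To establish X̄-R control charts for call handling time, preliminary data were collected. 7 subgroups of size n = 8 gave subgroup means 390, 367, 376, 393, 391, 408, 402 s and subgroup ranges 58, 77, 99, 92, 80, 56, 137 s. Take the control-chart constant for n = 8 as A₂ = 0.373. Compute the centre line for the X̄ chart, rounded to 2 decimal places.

X̄̄ = (390 + 367 + 376 + 393 + 391 + 408 + 402) / 7 = 2727.0000 / 7 = 389.5714
CL = X̄̄ = 389.5714

389.57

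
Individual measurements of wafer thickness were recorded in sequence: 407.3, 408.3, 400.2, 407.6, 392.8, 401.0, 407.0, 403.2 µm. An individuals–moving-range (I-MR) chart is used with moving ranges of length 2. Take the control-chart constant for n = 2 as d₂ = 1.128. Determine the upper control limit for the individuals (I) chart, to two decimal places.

422.16

X̄ = (407.3 + 408.3 + 400.2 + 407.6 + 392.8 + 401.0 + 407.0 + 403.2) / 8 = 403.4250
Moving ranges: 1.0, 8.1, 7.4, 14.8, 8.2, 6.0, 3.8; M̄R̄ = 49.3000 / 7 = 7.0429
UCL = X̄ + 3·M̄R̄/d₂ = 403.4250 + 3 × 7.0429 / 1.128 = 422.1560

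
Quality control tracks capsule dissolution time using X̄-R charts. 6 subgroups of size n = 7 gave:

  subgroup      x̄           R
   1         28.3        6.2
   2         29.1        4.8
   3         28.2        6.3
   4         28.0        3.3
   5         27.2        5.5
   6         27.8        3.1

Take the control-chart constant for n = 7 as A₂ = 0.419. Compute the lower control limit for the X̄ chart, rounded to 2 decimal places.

26.06

X̄̄ = (28.3 + 29.1 + 28.2 + 28.0 + 27.2 + 27.8) / 6 = 168.6000 / 6 = 28.1000
R̄ = (6.2 + 4.8 + 6.3 + 3.3 + 5.5 + 3.1) / 6 = 29.2000 / 6 = 4.8667
LCL = X̄̄ − A₂·R̄ = 28.1000 − 0.419 × 4.8667 = 26.0609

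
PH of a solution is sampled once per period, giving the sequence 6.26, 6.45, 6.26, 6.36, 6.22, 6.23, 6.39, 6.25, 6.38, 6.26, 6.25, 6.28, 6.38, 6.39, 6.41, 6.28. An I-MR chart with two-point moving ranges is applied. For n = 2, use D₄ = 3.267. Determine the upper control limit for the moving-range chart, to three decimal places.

0.322

Moving ranges: 0.19, 0.19, 0.10, 0.14, 0.01, 0.16, 0.14, 0.13, 0.12, 0.01, 0.03, 0.10, 0.01, 0.02, 0.13; M̄R̄ = 1.4800 / 15 = 0.0987
UCL_MR = D₄·M̄R̄ = 3.267 × 0.0987 = 0.3223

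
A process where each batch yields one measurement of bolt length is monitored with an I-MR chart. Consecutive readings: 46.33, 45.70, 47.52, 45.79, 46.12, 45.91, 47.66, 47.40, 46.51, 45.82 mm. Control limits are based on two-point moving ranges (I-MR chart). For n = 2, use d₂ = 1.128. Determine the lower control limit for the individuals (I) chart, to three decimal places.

X̄ = (46.33 + 45.70 + 47.52 + 45.79 + 46.12 + 45.91 + 47.66 + 47.40 + 46.51 + 45.82) / 10 = 46.4760
Moving ranges: 0.63, 1.82, 1.73, 0.33, 0.21, 1.75, 0.26, 0.89, 0.69; M̄R̄ = 8.3100 / 9 = 0.9233
LCL = X̄ − 3·M̄R̄/d₂ = 46.4760 − 3 × 0.9233 / 1.128 = 44.0203

44.020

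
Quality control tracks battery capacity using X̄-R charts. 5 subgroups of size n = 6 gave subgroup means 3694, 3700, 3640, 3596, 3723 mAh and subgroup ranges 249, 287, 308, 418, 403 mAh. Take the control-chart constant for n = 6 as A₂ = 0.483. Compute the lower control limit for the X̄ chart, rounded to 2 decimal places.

X̄̄ = (3694 + 3700 + 3640 + 3596 + 3723) / 5 = 18353.0000 / 5 = 3670.6000
R̄ = (249 + 287 + 308 + 418 + 403) / 5 = 1665.0000 / 5 = 333.0000
LCL = X̄̄ − A₂·R̄ = 3670.6000 − 0.483 × 333.0000 = 3509.7610

3509.76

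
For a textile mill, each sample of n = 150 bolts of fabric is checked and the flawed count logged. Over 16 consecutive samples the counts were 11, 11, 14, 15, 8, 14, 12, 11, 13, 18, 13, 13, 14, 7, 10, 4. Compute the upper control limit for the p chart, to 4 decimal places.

0.1441

p̄ = Σdᵢ / (k·n) = 188 / (16 × 150) = 0.07833
UCL = p̄ + 3·√(p̄(1−p̄)/n) = 0.07833 + 3 × √(0.07833×0.92167/150) = 0.07833 + 3 × 0.02194 = 0.14415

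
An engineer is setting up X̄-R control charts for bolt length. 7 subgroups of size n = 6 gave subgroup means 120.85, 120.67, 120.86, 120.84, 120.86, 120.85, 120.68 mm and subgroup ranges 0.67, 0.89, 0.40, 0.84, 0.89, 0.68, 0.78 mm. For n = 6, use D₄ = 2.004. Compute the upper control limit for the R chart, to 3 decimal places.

R̄ = (0.67 + 0.89 + 0.40 + 0.84 + 0.89 + 0.68 + 0.78) / 7 = 5.1500 / 7 = 0.7357
UCL_R = D₄·R̄ = 2.004 × 0.7357 = 1.4744

1.474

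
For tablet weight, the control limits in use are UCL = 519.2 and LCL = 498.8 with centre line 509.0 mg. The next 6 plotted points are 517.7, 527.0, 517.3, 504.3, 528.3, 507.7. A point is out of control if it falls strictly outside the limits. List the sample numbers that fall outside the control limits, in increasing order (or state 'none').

2, 5

Compare each point to [498.8, 519.2]: sample 2 = 527.0 > UCL; sample 5 = 528.3 > UCL.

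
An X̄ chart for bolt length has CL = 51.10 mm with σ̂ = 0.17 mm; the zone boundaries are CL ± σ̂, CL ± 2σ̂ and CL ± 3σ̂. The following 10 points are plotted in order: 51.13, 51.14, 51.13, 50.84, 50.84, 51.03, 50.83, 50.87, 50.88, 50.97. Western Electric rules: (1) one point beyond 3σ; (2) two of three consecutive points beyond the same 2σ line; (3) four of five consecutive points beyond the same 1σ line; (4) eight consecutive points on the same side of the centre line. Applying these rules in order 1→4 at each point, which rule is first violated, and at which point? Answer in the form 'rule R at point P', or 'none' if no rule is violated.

rule 3 at point 8

Zone of each point (C = within 1σ̂, B = 1σ̂–2σ̂, A = 2σ̂–3σ̂, * = beyond 3σ̂; sign = side of CL): 1:+C, 2:+C, 3:+C, 4:-B, 5:-B, 6:-C, 7:-B, 8:-B, 9:-B, 10:-C
Rule 3 (four of five consecutive points beyond the same 1σ limit) is satisfied at point 8.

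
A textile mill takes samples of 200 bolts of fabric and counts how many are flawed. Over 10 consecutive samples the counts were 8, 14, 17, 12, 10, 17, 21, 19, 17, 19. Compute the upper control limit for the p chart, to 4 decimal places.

p̄ = Σdᵢ / (k·n) = 154 / (10 × 200) = 0.07700
UCL = p̄ + 3·√(p̄(1−p̄)/n) = 0.07700 + 3 × √(0.07700×0.92300/200) = 0.07700 + 3 × 0.01885 = 0.13355

0.1336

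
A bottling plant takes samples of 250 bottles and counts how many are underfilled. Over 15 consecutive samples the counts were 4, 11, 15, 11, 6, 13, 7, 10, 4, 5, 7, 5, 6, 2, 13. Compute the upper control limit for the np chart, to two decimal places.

p̄ = Σdᵢ / (k·n) = 119 / (15 × 250) = 0.03173
UCL = np̄ + 3·√(np̄(1−p̄)) = 7.9333 + 3 × √(7.9333×0.96827) = 7.9333 + 3 × 2.7716 = 16.2480

16.25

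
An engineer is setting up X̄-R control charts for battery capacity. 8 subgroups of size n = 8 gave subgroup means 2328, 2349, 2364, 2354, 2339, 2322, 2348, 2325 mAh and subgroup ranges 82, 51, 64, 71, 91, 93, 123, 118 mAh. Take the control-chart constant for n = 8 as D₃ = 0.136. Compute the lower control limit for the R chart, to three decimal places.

11.781

R̄ = (82 + 51 + 64 + 71 + 91 + 93 + 123 + 118) / 8 = 693.0000 / 8 = 86.6250
LCL_R = D₃·R̄ = 0.136 × 86.6250 = 11.7810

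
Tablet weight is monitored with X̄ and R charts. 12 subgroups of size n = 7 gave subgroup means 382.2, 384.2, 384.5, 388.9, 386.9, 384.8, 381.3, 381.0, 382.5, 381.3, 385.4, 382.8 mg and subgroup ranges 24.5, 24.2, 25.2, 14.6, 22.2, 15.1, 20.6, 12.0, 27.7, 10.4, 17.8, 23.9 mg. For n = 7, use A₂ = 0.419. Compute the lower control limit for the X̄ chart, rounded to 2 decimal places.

375.50

X̄̄ = (382.2 + 384.2 + 384.5 + 388.9 + 386.9 + 384.8 + 381.3 + 381.0 + 382.5 + 381.3 + 385.4 + 382.8) / 12 = 4605.8000 / 12 = 383.8167
R̄ = (24.5 + 24.2 + 25.2 + 14.6 + 22.2 + 15.1 + 20.6 + 12.0 + 27.7 + 10.4 + 17.8 + 23.9) / 12 = 238.2000 / 12 = 19.8500
LCL = X̄̄ − A₂·R̄ = 383.8167 − 0.419 × 19.8500 = 375.4995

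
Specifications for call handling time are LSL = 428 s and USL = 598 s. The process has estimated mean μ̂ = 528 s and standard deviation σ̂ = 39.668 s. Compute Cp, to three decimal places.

Cp = (USL − LSL) / (6σ̂) = (598 − 428) / (6 × 39.668) = 170.0000 / 238.0080 = 0.7143

0.714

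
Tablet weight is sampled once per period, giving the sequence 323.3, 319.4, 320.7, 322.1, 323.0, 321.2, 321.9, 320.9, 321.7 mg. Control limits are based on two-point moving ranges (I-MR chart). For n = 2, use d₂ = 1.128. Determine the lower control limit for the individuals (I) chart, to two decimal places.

317.65

X̄ = (323.3 + 319.4 + 320.7 + 322.1 + 323.0 + 321.2 + 321.9 + 320.9 + 321.7) / 9 = 321.5778
Moving ranges: 3.9, 1.3, 1.4, 0.9, 1.8, 0.7, 1.0, 0.8; M̄R̄ = 11.8000 / 8 = 1.4750
LCL = X̄ − 3·M̄R̄/d₂ = 321.5778 − 3 × 1.4750 / 1.128 = 317.6549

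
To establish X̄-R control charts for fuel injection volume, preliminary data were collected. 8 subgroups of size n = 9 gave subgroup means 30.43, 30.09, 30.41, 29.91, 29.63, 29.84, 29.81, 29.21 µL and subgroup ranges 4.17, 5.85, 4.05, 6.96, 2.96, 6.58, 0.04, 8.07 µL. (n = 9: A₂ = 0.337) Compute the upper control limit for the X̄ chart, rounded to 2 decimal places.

X̄̄ = (30.43 + 30.09 + 30.41 + 29.91 + 29.63 + 29.84 + 29.81 + 29.21) / 8 = 239.3300 / 8 = 29.9162
R̄ = (4.17 + 5.85 + 4.05 + 6.96 + 2.96 + 6.58 + 0.04 + 8.07) / 8 = 38.6800 / 8 = 4.8350
UCL = X̄̄ + A₂·R̄ = 29.9162 + 0.337 × 4.8350 = 31.5456

31.55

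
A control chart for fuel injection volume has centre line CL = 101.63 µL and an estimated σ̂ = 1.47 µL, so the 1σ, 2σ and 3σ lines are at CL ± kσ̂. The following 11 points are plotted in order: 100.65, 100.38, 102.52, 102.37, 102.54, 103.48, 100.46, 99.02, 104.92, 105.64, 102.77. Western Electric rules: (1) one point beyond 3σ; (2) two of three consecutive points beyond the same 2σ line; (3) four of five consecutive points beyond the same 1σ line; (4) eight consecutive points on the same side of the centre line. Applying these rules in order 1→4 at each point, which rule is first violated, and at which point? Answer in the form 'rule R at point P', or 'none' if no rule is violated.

rule 2 at point 10

Zone of each point (C = within 1σ̂, B = 1σ̂–2σ̂, A = 2σ̂–3σ̂, * = beyond 3σ̂; sign = side of CL): 1:-C, 2:-C, 3:+C, 4:+C, 5:+C, 6:+B, 7:-C, 8:-B, 9:+A, 10:+A, 11:+C
Rule 2 (two of three consecutive points beyond the same 2σ limit) is satisfied at point 10.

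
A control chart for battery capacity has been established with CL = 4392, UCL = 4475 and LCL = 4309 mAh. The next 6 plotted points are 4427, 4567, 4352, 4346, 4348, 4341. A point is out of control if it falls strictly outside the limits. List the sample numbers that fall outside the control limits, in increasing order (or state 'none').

Compare each point to [4309, 4475]: sample 2 = 4567 > UCL.

2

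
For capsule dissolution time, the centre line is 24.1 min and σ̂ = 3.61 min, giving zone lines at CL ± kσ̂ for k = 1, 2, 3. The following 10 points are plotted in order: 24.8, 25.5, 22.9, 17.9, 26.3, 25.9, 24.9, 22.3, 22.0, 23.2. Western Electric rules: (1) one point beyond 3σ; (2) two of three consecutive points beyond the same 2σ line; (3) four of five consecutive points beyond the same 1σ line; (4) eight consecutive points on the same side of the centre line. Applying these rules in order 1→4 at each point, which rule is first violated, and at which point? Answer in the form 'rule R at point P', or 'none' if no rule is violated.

Zone of each point (C = within 1σ̂, B = 1σ̂–2σ̂, A = 2σ̂–3σ̂, * = beyond 3σ̂; sign = side of CL): 1:+C, 2:+C, 3:-C, 4:-B, 5:+C, 6:+C, 7:+C, 8:-C, 9:-C, 10:-C
No rule fires across all 10 points.

none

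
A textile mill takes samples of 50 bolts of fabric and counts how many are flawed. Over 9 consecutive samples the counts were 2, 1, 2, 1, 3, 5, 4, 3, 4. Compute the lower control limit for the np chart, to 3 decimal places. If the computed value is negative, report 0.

0.000

p̄ = Σdᵢ / (k·n) = 25 / (9 × 50) = 0.05556
LCL = np̄ − 3·√(np̄(1−p̄)) = 2.7778 − 3 × 1.6197 = -2.0813 → 0 (negative, so LCL = 0)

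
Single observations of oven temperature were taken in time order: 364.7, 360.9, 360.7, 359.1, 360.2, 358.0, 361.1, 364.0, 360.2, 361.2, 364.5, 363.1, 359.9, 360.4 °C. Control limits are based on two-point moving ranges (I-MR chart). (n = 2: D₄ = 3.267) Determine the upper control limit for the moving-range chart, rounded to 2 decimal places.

7.06

Moving ranges: 3.8, 0.2, 1.6, 1.1, 2.2, 3.1, 2.9, 3.8, 1.0, 3.3, 1.4, 3.2, 0.5; M̄R̄ = 28.1000 / 13 = 2.1615
UCL_MR = D₄·M̄R̄ = 3.267 × 2.1615 = 7.0617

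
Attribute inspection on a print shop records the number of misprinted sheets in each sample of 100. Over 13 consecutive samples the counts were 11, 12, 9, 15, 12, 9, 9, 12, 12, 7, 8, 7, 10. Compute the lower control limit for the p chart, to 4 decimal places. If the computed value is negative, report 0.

0.0114

p̄ = Σdᵢ / (k·n) = 133 / (13 × 100) = 0.10231
LCL = p̄ − 3·√(p̄(1−p̄)/n) = 0.10231 − 3 × 0.03031 = 0.01139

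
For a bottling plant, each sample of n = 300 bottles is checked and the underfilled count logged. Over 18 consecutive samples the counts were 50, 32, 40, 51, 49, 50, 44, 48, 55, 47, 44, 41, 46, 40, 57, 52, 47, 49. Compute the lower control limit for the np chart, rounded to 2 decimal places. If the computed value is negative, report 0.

p̄ = Σdᵢ / (k·n) = 842 / (18 × 300) = 0.15593
LCL = np̄ − 3·√(np̄(1−p̄)) = 46.7778 − 3 × 6.2836 = 27.9269

27.93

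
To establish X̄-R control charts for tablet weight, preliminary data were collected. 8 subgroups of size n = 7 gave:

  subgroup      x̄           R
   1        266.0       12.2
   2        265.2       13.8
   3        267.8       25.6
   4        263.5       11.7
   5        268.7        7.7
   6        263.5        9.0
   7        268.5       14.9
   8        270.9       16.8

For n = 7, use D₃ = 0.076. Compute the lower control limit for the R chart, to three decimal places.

R̄ = (12.2 + 13.8 + 25.6 + 11.7 + 7.7 + 9.0 + 14.9 + 16.8) / 8 = 111.7000 / 8 = 13.9625
LCL_R = D₃·R̄ = 0.076 × 13.9625 = 1.0612

1.061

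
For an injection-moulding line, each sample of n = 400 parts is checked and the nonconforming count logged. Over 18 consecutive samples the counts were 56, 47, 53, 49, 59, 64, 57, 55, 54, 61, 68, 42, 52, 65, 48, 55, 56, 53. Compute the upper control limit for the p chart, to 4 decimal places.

0.1898

p̄ = Σdᵢ / (k·n) = 994 / (18 × 400) = 0.13806
UCL = p̄ + 3·√(p̄(1−p̄)/n) = 0.13806 + 3 × √(0.13806×0.86194/400) = 0.13806 + 3 × 0.01725 = 0.18980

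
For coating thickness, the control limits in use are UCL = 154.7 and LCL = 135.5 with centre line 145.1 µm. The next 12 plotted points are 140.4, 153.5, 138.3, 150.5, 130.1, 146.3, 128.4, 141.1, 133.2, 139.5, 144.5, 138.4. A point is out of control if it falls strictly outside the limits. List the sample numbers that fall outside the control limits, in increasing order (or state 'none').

Compare each point to [135.5, 154.7]: sample 5 = 130.1 < LCL; sample 7 = 128.4 < LCL; sample 9 = 133.2 < LCL.

5, 7, 9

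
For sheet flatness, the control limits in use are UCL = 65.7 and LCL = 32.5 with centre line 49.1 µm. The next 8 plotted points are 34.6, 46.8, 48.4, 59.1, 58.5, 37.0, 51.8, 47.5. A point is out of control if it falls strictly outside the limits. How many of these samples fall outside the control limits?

0

All 8 points lie within [32.5, 65.7].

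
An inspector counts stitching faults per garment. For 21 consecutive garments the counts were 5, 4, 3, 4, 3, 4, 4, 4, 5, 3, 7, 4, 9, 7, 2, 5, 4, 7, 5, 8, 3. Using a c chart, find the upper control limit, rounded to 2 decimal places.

11.31

c̄ = (5 + 4 + 3 + 4 + 3 + 4 + 4 + 4 + 5 + 3 + 7 + 4 + 9 + 7 + 2 + 5 + 4 + 7 + 5 + 8 + 3) / 21 = 100 / 21 = 4.7619
UCL = c̄ + 3√c̄ = 4.7619 + 3 × √4.7619 = 4.7619 + 3 × 2.1822 = 11.3084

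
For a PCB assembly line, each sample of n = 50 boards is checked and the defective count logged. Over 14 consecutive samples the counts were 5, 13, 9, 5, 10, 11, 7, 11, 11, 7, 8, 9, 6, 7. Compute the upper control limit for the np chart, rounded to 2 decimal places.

p̄ = Σdᵢ / (k·n) = 119 / (14 × 50) = 0.17000
UCL = np̄ + 3·√(np̄(1−p̄)) = 8.5000 + 3 × √(8.5000×0.83000) = 8.5000 + 3 × 2.6561 = 16.4684

16.47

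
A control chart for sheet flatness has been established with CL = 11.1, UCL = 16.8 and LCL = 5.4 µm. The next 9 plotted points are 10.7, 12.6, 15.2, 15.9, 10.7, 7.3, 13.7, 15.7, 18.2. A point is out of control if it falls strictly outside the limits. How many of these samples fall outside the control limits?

Compare each point to [5.4, 16.8]: sample 9 = 18.2 > UCL.

1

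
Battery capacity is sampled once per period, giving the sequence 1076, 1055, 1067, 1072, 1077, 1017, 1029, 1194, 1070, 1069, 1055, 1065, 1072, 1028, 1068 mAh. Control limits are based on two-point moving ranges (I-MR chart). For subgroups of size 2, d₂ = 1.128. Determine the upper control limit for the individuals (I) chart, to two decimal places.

1166.38

X̄ = (1076 + 1055 + 1067 + 1072 + 1077 + 1017 + 1029 + 1194 + 1070 + 1069 + 1055 + 1065 + 1072 + 1028 + 1068) / 15 = 1067.6000
Moving ranges: 21, 12, 5, 5, 60, 12, 165, 124, 1, 14, 10, 7, 44, 40; M̄R̄ = 520.0000 / 14 = 37.1429
UCL = X̄ + 3·M̄R̄/d₂ = 1067.6000 + 3 × 37.1429 / 1.128 = 1166.3842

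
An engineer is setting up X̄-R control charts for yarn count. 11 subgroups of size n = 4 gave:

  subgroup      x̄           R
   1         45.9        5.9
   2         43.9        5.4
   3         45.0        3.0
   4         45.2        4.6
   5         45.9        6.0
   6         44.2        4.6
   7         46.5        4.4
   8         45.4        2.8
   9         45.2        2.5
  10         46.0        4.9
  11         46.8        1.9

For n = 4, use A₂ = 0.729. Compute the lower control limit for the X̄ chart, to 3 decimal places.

X̄̄ = (45.9 + 43.9 + 45.0 + 45.2 + 45.9 + 44.2 + 46.5 + 45.4 + 45.2 + 46.0 + 46.8) / 11 = 500.0000 / 11 = 45.4545
R̄ = (5.9 + 5.4 + 3.0 + 4.6 + 6.0 + 4.6 + 4.4 + 2.8 + 2.5 + 4.9 + 1.9) / 11 = 46.0000 / 11 = 4.1818
LCL = X̄̄ − A₂·R̄ = 45.4545 − 0.729 × 4.1818 = 42.4060

42.406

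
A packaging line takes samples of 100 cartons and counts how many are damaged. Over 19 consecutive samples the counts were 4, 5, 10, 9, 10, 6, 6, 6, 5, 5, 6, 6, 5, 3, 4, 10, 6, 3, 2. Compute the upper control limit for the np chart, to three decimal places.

p̄ = Σdᵢ / (k·n) = 111 / (19 × 100) = 0.05842
UCL = np̄ + 3·√(np̄(1−p̄)) = 5.8421 + 3 × √(5.8421×0.94158) = 5.8421 + 3 × 2.3454 = 12.8782

12.878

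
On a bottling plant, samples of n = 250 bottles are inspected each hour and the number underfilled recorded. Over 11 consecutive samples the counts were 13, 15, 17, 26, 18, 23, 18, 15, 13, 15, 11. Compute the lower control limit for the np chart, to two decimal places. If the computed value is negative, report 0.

4.88

p̄ = Σdᵢ / (k·n) = 184 / (11 × 250) = 0.06691
LCL = np̄ − 3·√(np̄(1−p̄)) = 16.7273 − 3 × 3.9507 = 4.8752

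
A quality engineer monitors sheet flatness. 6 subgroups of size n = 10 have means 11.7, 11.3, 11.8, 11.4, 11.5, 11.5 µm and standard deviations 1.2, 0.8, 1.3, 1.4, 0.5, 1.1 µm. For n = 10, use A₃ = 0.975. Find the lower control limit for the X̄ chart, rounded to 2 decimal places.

10.51

X̄̄ = (11.7 + 11.3 + 11.8 + 11.4 + 11.5 + 11.5) / 6 = 11.5333
s̄ = (1.2 + 0.8 + 1.3 + 1.4 + 0.5 + 1.1) / 6 = 1.0500
LCL = X̄̄ − A₃·s̄ = 11.5333 − 0.975 × 1.0500 = 10.5096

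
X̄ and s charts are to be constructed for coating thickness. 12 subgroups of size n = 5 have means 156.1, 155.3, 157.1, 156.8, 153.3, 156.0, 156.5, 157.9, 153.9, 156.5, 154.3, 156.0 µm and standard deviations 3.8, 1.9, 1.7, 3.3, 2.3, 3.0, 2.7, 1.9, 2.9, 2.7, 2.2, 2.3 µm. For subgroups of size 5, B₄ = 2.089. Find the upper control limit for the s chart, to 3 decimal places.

5.344

s̄ = (3.8 + 1.9 + 1.7 + 3.3 + 2.3 + 3.0 + 2.7 + 1.9 + 2.9 + 2.7 + 2.2 + 2.3) / 12 = 2.5583
UCL_s = B₄·s̄ = 2.089 × 2.5583 = 5.3444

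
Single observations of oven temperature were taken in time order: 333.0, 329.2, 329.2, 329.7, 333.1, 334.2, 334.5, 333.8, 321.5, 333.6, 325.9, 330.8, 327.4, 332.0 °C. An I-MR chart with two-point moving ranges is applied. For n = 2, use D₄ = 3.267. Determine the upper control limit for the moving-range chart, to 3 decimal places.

13.772

Moving ranges: 3.8, 0.0, 0.5, 3.4, 1.1, 0.3, 0.7, 12.3, 12.1, 7.7, 4.9, 3.4, 4.6; M̄R̄ = 54.8000 / 13 = 4.2154
UCL_MR = D₄·M̄R̄ = 3.267 × 4.2154 = 13.7717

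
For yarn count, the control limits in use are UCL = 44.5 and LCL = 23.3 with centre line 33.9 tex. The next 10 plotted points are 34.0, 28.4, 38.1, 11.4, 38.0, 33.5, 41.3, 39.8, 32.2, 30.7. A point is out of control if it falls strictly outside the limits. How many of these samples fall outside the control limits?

1

Compare each point to [23.3, 44.5]: sample 4 = 11.4 < LCL.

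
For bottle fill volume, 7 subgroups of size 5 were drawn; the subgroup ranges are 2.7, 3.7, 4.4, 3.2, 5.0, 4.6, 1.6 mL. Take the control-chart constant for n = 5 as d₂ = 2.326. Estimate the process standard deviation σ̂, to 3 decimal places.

1.548

R̄ = (2.7 + 3.7 + 4.4 + 3.2 + 5.0 + 4.6 + 1.6) / 7 = 3.6000
σ̂ = R̄ / d₂ = 3.6000 / 2.326 = 1.5477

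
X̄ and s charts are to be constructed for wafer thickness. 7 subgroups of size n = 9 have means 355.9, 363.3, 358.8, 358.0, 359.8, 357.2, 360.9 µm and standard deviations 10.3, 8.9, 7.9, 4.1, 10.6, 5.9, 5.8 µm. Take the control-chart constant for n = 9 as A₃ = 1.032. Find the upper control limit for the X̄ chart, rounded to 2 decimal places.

X̄̄ = (355.9 + 363.3 + 358.8 + 358.0 + 359.8 + 357.2 + 360.9) / 7 = 359.1286
s̄ = (10.3 + 8.9 + 7.9 + 4.1 + 10.6 + 5.9 + 5.8) / 7 = 7.6429
UCL = X̄̄ + A₃·s̄ = 359.1286 + 1.032 × 7.6429 = 367.0160

367.02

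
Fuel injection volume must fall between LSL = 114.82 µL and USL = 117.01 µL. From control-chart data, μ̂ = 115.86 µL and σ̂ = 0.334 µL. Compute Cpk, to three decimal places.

1.038

Cpu = (USL − μ̂) / (3σ̂) = (117.01 − 115.86) / (3 × 0.334) = 1.1477; Cpl = (μ̂ − LSL) / (3σ̂) = (115.86 − 114.82) / (3 × 0.334) = 1.0379; Cpk = min(Cpu, Cpl) = 1.0379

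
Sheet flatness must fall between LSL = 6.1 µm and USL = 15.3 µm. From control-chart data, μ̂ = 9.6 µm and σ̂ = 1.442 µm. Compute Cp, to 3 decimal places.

1.063

Cp = (USL − LSL) / (6σ̂) = (15.3 − 6.1) / (6 × 1.442) = 9.2000 / 8.6520 = 1.0633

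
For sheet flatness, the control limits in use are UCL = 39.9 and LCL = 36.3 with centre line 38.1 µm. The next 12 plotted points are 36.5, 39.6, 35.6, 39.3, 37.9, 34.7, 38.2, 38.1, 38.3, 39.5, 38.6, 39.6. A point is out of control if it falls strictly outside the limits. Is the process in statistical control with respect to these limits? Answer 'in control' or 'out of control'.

Compare each point to [36.3, 39.9]: sample 3 = 35.6 < LCL; sample 6 = 34.7 < LCL.

out of control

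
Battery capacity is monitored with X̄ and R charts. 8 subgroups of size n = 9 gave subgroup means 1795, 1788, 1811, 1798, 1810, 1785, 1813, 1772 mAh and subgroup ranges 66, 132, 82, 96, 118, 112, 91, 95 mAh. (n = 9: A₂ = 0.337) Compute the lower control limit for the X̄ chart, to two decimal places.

1763.14

X̄̄ = (1795 + 1788 + 1811 + 1798 + 1810 + 1785 + 1813 + 1772) / 8 = 14372.0000 / 8 = 1796.5000
R̄ = (66 + 132 + 82 + 96 + 118 + 112 + 91 + 95) / 8 = 792.0000 / 8 = 99.0000
LCL = X̄̄ − A₂·R̄ = 1796.5000 − 0.337 × 99.0000 = 1763.1370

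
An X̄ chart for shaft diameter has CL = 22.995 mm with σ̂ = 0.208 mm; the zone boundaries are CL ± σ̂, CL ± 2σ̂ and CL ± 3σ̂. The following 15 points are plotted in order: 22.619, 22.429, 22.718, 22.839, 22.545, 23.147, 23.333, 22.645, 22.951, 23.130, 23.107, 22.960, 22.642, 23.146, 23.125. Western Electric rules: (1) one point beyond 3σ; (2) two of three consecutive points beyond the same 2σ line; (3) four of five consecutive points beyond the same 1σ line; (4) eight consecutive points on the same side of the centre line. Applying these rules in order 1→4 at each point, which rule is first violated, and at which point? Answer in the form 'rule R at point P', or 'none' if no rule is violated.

rule 3 at point 5

Zone of each point (C = within 1σ̂, B = 1σ̂–2σ̂, A = 2σ̂–3σ̂, * = beyond 3σ̂; sign = side of CL): 1:-B, 2:-A, 3:-B, 4:-C, 5:-A, 6:+C, 7:+B, 8:-B, 9:-C, 10:+C, 11:+C, 12:-C, 13:-B, 14:+C, 15:+C
Rule 3 (four of five consecutive points beyond the same 1σ limit) is satisfied at point 5.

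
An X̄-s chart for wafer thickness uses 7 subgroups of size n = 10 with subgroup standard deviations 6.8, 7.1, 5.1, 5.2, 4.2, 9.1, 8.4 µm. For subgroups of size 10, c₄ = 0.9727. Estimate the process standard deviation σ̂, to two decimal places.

6.74

s̄ = (6.8 + 7.1 + 5.1 + 5.2 + 4.2 + 9.1 + 8.4) / 7 = 6.5571
σ̂ = s̄ / c₄ = 6.5571 / 0.9727 = 6.7412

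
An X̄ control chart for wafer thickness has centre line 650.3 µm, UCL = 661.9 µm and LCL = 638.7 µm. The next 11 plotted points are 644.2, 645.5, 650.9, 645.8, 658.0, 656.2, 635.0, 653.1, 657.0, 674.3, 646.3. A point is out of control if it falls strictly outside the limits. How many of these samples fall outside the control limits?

2

Compare each point to [638.7, 661.9]: sample 7 = 635.0 < LCL; sample 10 = 674.3 > UCL.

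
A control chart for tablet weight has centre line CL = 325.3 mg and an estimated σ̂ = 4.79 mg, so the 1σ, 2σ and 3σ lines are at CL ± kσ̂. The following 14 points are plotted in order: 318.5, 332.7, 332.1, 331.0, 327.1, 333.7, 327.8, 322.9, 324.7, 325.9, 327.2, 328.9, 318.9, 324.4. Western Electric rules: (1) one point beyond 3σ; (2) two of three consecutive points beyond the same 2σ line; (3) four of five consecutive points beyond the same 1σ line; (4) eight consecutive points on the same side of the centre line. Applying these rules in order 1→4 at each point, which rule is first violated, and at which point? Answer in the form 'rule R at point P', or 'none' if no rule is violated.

rule 3 at point 6

Zone of each point (C = within 1σ̂, B = 1σ̂–2σ̂, A = 2σ̂–3σ̂, * = beyond 3σ̂; sign = side of CL): 1:-B, 2:+B, 3:+B, 4:+B, 5:+C, 6:+B, 7:+C, 8:-C, 9:-C, 10:+C, 11:+C, 12:+C, 13:-B, 14:-C
Rule 3 (four of five consecutive points beyond the same 1σ limit) is satisfied at point 6.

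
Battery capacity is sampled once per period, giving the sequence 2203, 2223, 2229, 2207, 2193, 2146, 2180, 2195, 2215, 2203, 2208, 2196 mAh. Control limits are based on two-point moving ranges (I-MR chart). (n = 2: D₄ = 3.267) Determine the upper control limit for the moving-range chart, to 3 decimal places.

Moving ranges: 20, 6, 22, 14, 47, 34, 15, 20, 12, 5, 12; M̄R̄ = 207.0000 / 11 = 18.8182
UCL_MR = D₄·M̄R̄ = 3.267 × 18.8182 = 61.4790

61.479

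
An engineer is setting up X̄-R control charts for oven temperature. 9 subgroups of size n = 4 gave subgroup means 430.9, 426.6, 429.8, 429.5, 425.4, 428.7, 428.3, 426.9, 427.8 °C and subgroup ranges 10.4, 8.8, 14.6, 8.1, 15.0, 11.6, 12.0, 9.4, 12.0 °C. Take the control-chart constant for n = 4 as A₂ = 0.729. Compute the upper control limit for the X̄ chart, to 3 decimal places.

X̄̄ = (430.9 + 426.6 + 429.8 + 429.5 + 425.4 + 428.7 + 428.3 + 426.9 + 427.8) / 9 = 3853.9000 / 9 = 428.2111
R̄ = (10.4 + 8.8 + 14.6 + 8.1 + 15.0 + 11.6 + 12.0 + 9.4 + 12.0) / 9 = 101.9000 / 9 = 11.3222
UCL = X̄̄ + A₂·R̄ = 428.2111 + 0.729 × 11.3222 = 436.4650

436.465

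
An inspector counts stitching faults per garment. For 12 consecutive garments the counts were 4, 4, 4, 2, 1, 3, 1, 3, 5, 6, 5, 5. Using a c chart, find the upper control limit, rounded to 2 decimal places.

9.26

c̄ = (4 + 4 + 4 + 2 + 1 + 3 + 1 + 3 + 5 + 6 + 5 + 5) / 12 = 43 / 12 = 3.5833
UCL = c̄ + 3√c̄ = 3.5833 + 3 × √3.5833 = 3.5833 + 3 × 1.8930 = 9.2622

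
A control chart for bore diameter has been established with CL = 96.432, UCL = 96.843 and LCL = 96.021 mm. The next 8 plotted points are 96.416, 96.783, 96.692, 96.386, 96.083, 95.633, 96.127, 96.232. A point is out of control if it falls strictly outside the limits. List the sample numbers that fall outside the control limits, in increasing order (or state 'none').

6

Compare each point to [96.021, 96.843]: sample 6 = 95.633 < LCL.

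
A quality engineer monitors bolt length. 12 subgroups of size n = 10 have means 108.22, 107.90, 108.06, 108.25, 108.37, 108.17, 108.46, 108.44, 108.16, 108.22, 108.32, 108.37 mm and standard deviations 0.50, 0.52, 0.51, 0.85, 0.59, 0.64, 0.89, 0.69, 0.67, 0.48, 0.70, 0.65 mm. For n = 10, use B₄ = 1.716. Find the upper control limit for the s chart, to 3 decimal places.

s̄ = (0.50 + 0.52 + 0.51 + 0.85 + 0.59 + 0.64 + 0.89 + 0.69 + 0.67 + 0.48 + 0.70 + 0.65) / 12 = 0.6408
UCL_s = B₄·s̄ = 1.716 × 0.6408 = 1.0997

1.100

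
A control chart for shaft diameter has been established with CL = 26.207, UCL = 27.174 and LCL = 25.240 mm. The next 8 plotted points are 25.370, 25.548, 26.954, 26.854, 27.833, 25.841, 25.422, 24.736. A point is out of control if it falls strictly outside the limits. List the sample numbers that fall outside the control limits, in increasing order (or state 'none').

Compare each point to [25.240, 27.174]: sample 5 = 27.833 > UCL; sample 8 = 24.736 < LCL.

5, 8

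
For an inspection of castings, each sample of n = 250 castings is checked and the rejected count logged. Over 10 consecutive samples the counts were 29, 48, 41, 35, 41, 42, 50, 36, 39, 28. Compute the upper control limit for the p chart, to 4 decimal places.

0.2244

p̄ = Σdᵢ / (k·n) = 389 / (10 × 250) = 0.15560
UCL = p̄ + 3·√(p̄(1−p̄)/n) = 0.15560 + 3 × √(0.15560×0.84440/250) = 0.15560 + 3 × 0.02292 = 0.22437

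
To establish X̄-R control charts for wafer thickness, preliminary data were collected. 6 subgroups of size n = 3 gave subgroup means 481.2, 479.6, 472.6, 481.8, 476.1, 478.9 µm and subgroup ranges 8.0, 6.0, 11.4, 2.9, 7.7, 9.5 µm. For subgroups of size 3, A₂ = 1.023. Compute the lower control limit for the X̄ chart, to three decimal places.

470.609

X̄̄ = (481.2 + 479.6 + 472.6 + 481.8 + 476.1 + 478.9) / 6 = 2870.2000 / 6 = 478.3667
R̄ = (8.0 + 6.0 + 11.4 + 2.9 + 7.7 + 9.5) / 6 = 45.5000 / 6 = 7.5833
LCL = X̄̄ − A₂·R̄ = 478.3667 − 1.023 × 7.5833 = 470.6089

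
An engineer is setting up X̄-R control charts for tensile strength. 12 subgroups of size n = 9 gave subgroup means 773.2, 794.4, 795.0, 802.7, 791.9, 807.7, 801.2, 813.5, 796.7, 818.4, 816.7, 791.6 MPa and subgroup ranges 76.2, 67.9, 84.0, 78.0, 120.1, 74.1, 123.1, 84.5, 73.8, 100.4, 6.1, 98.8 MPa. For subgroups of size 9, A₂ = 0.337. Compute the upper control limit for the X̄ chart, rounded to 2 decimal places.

X̄̄ = (773.2 + 794.4 + 795.0 + 802.7 + 791.9 + 807.7 + 801.2 + 813.5 + 796.7 + 818.4 + 816.7 + 791.6) / 12 = 9603.0000 / 12 = 800.2500
R̄ = (76.2 + 67.9 + 84.0 + 78.0 + 120.1 + 74.1 + 123.1 + 84.5 + 73.8 + 100.4 + 6.1 + 98.8) / 12 = 987.0000 / 12 = 82.2500
UCL = X̄̄ + A₂·R̄ = 800.2500 + 0.337 × 82.2500 = 827.9683

827.97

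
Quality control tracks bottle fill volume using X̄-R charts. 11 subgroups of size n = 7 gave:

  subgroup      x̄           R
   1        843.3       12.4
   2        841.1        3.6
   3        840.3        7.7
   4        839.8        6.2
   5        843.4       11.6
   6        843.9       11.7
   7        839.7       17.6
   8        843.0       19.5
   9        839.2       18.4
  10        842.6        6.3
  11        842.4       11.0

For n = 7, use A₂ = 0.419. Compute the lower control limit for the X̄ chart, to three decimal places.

X̄̄ = (843.3 + 841.1 + 840.3 + 839.8 + 843.4 + 843.9 + 839.7 + 843.0 + 839.2 + 842.6 + 842.4) / 11 = 9258.7000 / 11 = 841.7000
R̄ = (12.4 + 3.6 + 7.7 + 6.2 + 11.6 + 11.7 + 17.6 + 19.5 + 18.4 + 6.3 + 11.0) / 11 = 126.0000 / 11 = 11.4545
LCL = X̄̄ − A₂·R̄ = 841.7000 − 0.419 × 11.4545 = 836.9005

836.901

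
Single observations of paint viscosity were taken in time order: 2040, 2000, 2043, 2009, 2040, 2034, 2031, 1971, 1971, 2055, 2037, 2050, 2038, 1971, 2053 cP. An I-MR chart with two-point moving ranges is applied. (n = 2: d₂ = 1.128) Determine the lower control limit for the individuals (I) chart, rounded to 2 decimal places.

X̄ = (2040 + 2000 + 2043 + 2009 + 2040 + 2034 + 2031 + 1971 + 1971 + 2055 + 2037 + 2050 + 2038 + 1971 + 2053) / 15 = 2022.8667
Moving ranges: 40, 43, 34, 31, 6, 3, 60, 0, 84, 18, 13, 12, 67, 82; M̄R̄ = 493.0000 / 14 = 35.2143
LCL = X̄ − 3·M̄R̄/d₂ = 2022.8667 − 3 × 35.2143 / 1.128 = 1929.2117

1929.21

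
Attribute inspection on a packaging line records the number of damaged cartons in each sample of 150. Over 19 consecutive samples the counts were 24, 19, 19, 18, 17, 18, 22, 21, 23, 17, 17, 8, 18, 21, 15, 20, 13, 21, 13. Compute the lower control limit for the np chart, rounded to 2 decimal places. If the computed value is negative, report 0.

p̄ = Σdᵢ / (k·n) = 344 / (19 × 150) = 0.12070
LCL = np̄ − 3·√(np̄(1−p̄)) = 18.1053 − 3 × 3.9900 = 6.1353

6.14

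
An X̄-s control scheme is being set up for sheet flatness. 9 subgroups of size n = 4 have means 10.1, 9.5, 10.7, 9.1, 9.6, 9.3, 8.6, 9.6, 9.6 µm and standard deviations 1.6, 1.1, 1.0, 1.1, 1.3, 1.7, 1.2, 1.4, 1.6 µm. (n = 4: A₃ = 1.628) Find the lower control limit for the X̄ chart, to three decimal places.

X̄̄ = (10.1 + 9.5 + 10.7 + 9.1 + 9.6 + 9.3 + 8.6 + 9.6 + 9.6) / 9 = 9.5667
s̄ = (1.6 + 1.1 + 1.0 + 1.1 + 1.3 + 1.7 + 1.2 + 1.4 + 1.6) / 9 = 1.3333
LCL = X̄̄ − A₃·s̄ = 9.5667 − 1.628 × 1.3333 = 7.3960

7.396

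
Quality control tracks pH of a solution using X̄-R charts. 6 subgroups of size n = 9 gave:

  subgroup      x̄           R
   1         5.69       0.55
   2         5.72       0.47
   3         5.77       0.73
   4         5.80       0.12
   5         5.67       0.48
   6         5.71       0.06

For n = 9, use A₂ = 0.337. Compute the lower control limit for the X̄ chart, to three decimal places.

5.591

X̄̄ = (5.69 + 5.72 + 5.77 + 5.80 + 5.67 + 5.71) / 6 = 34.3600 / 6 = 5.7267
R̄ = (0.55 + 0.47 + 0.73 + 0.12 + 0.48 + 0.06) / 6 = 2.4100 / 6 = 0.4017
LCL = X̄̄ − A₂·R̄ = 5.7267 − 0.337 × 0.4017 = 5.5913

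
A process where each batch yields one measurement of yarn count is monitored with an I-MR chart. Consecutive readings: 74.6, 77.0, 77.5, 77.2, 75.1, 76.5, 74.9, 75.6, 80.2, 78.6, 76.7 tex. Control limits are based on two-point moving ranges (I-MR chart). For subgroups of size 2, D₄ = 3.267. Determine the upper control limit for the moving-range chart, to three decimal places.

Moving ranges: 2.4, 0.5, 0.3, 2.1, 1.4, 1.6, 0.7, 4.6, 1.6, 1.9; M̄R̄ = 17.1000 / 10 = 1.7100
UCL_MR = D₄·M̄R̄ = 3.267 × 1.7100 = 5.5866

5.587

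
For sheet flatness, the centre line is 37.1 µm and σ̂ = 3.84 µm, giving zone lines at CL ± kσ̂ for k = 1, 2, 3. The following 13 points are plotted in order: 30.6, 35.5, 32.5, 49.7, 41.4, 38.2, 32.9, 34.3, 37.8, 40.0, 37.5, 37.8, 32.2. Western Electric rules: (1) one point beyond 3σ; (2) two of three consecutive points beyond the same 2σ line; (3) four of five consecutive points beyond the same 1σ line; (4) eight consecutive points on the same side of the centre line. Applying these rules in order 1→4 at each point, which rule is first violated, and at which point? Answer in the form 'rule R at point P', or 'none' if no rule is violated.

Zone of each point (C = within 1σ̂, B = 1σ̂–2σ̂, A = 2σ̂–3σ̂, * = beyond 3σ̂; sign = side of CL): 1:-B, 2:-C, 3:-B, 4:+*, 5:+B, 6:+C, 7:-B, 8:-C, 9:+C, 10:+C, 11:+C, 12:+C, 13:-B
Rule 1 (one point beyond the 3σ limits) is satisfied at point 4.

rule 1 at point 4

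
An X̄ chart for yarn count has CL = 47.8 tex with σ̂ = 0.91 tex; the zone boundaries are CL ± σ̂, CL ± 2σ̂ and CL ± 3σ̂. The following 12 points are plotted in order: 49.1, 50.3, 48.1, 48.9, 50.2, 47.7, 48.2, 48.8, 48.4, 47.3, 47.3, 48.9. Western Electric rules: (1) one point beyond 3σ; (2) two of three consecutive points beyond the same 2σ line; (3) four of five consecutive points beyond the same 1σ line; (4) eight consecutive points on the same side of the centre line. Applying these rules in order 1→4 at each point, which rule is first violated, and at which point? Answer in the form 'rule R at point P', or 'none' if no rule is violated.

Zone of each point (C = within 1σ̂, B = 1σ̂–2σ̂, A = 2σ̂–3σ̂, * = beyond 3σ̂; sign = side of CL): 1:+B, 2:+A, 3:+C, 4:+B, 5:+A, 6:-C, 7:+C, 8:+B, 9:+C, 10:-C, 11:-C, 12:+B
Rule 3 (four of five consecutive points beyond the same 1σ limit) is satisfied at point 5.

rule 3 at point 5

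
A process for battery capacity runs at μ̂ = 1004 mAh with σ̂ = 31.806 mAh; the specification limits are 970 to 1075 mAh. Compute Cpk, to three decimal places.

0.356

Cpu = (USL − μ̂) / (3σ̂) = (1075 − 1004) / (3 × 31.806) = 0.7441; Cpl = (μ̂ − LSL) / (3σ̂) = (1004 − 970) / (3 × 31.806) = 0.3563; Cpk = min(Cpu, Cpl) = 0.3563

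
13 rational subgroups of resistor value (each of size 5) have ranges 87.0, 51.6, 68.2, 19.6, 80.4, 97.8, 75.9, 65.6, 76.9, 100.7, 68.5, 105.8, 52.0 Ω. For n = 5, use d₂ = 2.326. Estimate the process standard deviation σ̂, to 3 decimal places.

R̄ = (87.0 + 51.6 + 68.2 + 19.6 + 80.4 + 97.8 + 75.9 + 65.6 + 76.9 + 100.7 + 68.5 + 105.8 + 52.0) / 13 = 73.0769
σ̂ = R̄ / d₂ = 73.0769 / 2.326 = 31.4174

31.417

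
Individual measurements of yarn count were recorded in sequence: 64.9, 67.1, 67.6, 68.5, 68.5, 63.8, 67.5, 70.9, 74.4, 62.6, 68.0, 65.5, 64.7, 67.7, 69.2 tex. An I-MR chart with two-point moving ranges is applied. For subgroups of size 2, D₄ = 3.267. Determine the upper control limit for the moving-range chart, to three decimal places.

Moving ranges: 2.2, 0.5, 0.9, 0.0, 4.7, 3.7, 3.4, 3.5, 11.8, 5.4, 2.5, 0.8, 3.0, 1.5; M̄R̄ = 43.9000 / 14 = 3.1357
UCL_MR = D₄·M̄R̄ = 3.267 × 3.1357 = 10.2444

10.244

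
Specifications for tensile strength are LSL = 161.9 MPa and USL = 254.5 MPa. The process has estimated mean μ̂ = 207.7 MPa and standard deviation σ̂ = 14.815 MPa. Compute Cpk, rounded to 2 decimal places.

Cpu = (USL − μ̂) / (3σ̂) = (254.5 − 207.7) / (3 × 14.815) = 1.0530; Cpl = (μ̂ − LSL) / (3σ̂) = (207.7 − 161.9) / (3 × 14.815) = 1.0305; Cpk = min(Cpu, Cpl) = 1.0305

1.03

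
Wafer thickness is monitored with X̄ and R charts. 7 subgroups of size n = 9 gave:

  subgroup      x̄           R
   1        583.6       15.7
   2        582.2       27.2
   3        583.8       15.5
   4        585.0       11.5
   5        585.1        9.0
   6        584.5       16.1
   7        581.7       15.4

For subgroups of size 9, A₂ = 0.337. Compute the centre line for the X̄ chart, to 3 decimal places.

583.700

X̄̄ = (583.6 + 582.2 + 583.8 + 585.0 + 585.1 + 584.5 + 581.7) / 7 = 4085.9000 / 7 = 583.7000
CL = X̄̄ = 583.7000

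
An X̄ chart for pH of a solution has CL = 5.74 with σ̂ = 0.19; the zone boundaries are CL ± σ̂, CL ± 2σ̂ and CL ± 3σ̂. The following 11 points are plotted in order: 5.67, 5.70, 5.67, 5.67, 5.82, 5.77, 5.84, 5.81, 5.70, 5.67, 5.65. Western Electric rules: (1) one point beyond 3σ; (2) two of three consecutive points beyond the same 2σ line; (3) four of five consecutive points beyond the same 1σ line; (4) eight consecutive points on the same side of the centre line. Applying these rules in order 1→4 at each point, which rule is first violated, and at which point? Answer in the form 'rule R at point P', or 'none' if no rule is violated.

Zone of each point (C = within 1σ̂, B = 1σ̂–2σ̂, A = 2σ̂–3σ̂, * = beyond 3σ̂; sign = side of CL): 1:-C, 2:-C, 3:-C, 4:-C, 5:+C, 6:+C, 7:+C, 8:+C, 9:-C, 10:-C, 11:-C
No rule fires across all 11 points.

none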